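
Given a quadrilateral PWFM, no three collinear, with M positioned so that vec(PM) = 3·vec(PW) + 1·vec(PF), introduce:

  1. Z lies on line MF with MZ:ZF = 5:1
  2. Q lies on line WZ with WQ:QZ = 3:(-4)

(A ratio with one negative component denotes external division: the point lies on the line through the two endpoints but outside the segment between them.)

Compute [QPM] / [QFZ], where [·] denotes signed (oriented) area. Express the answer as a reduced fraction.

[QPM]:[QFZ] = 23/4

Work in coordinates with P = (0, 0), W = (1, 0), F = (0, 1), M = (3, 1).
1. Z lies on line MF with MZ:ZF = 5:1 ⇒ Z = (1/2, 1)
2. Q lies on line WZ with WQ:QZ = 3:(-4) ⇒ Q = (5/2, -3)
2·[QPM] = -23/2, 2·[QFZ] = -2
[QPM]:[QFZ] = -23/2:-2 = 23/4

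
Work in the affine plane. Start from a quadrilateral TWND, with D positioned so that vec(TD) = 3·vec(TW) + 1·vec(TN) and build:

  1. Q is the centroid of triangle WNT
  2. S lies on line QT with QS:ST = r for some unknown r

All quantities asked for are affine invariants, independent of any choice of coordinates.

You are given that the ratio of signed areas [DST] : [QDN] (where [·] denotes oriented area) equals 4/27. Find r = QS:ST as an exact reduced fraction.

r = 5/4

Choose coordinates T = (0, 0), W = (1, 0), N = (0, 1), D = (3, 1).
1. Q is the centroid of triangle WNT ⇒ Q = (1/3, 1/3)
2. With QS:ST = r, write λ = r/(r+1) so S = Q + λ·(T−Q); S is affine-linear in λ
Every point depending on S is an affine combination of S and λ-independent points, so each such coordinate is linear in λ; the λ² term in each signed area is a multiple of (T−Q)×(T−Q) = 0, so 2·[DST] and 2·[QDN] are each linear in λ. Evaluating at λ=0 and λ=1:
  2·[DST] = -2/3·λ + 2/3,   2·[QDN] = 2
So [DST]:[QDN] = (-2/3·λ + 2/3) / (2). Setting this equal to 4/27:
  -2/3·λ + 2/3 = 4/27·(2)  ⇒  λ = 5/9
Then r = λ/(1−λ) = (5/9)/(4/9) = 5/4. Check: with r = 5/4, S = (4/27, 4/27) and [DST]:[QDN] = 4/27 as required.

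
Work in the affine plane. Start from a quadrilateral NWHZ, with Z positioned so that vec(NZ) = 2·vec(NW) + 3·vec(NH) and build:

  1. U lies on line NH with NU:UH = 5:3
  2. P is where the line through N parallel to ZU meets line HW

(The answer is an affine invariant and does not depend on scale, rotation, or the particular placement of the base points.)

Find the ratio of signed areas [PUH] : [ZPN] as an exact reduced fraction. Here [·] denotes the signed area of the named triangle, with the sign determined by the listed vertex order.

[PUH]:[ZPN] = 3/5

Assign N = (0, 0), W = (1, 0), H = (0, 1), Z = (2, 3) — the answer is frame-independent, so this choice is without loss of generality.
1. U lies on line NH with NU:UH = 5:3 ⇒ U = (0, 5/8)
2. P is where the line through N parallel to ZU meets line HW ⇒ P = (16/35, 19/35)
2·[PUH] = -6/35, 2·[ZPN] = -2/7
[PUH]:[ZPN] = -6/35:-2/7 = 3/5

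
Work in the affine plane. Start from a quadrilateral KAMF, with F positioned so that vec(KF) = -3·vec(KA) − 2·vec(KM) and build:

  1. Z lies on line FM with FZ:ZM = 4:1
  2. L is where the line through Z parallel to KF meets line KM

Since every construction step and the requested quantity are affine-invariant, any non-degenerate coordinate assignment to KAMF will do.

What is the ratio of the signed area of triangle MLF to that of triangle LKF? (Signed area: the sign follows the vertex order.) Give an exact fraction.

[MLF]:[LKF] = 1/4

Choose coordinates K = (0, 0), A = (1, 0), M = (0, 1), F = (-3, -2).
1. Z lies on line FM with FZ:ZM = 4:1 ⇒ Z = (-3/5, 2/5)
2. L is where the line through Z parallel to KF meets line KM ⇒ L = (0, 4/5)
2·[MLF] = -3/5, 2·[LKF] = -12/5
[MLF]:[LKF] = -3/5:-12/5 = 1/4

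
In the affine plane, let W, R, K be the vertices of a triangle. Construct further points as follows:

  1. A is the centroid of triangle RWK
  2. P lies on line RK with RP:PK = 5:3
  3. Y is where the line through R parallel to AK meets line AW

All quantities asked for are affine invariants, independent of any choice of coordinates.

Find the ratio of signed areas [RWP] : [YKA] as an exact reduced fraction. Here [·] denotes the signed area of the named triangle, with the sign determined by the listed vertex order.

Set W = (0, 0), R = (1, 0), K = (0, 1); any affine frame gives the same invariant.
1. A is the centroid of triangle RWK ⇒ A = (1/3, 1/3)
2. P lies on line RK with RP:PK = 5:3 ⇒ P = (3/8, 5/8)
3. Y is where the line through R parallel to AK meets line AW ⇒ Y = (2/3, 2/3)
2·[RWP] = -5/8, 2·[YKA] = 1/3
[RWP]:[YKA] = -5/8:1/3 = -15/8

[RWP]:[YKA] = -15/8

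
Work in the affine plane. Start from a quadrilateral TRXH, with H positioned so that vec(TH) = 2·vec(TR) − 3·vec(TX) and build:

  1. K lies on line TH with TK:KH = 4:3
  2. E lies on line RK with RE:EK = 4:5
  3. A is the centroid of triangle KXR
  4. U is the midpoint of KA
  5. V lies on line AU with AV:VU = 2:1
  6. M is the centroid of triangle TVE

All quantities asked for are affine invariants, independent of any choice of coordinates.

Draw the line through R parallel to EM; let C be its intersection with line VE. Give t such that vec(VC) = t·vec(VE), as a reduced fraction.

t = 59/7

Set T = (0, 0), R = (1, 0), X = (0, 1), H = (2, -3); any affine frame gives the same invariant.
1. K lies on line TH with TK:KH = 4:3 ⇒ K = (8/7, -12/7)
2. E lies on line RK with RE:EK = 4:5 ⇒ E = (67/63, -16/21)
3. A is the centroid of triangle KXR ⇒ A = (5/7, -5/21)
4. U is the midpoint of KA ⇒ U = (13/14, -41/42)
5. V lies on line AU with AV:VU = 2:1 ⇒ V = (6/7, -46/63)
6. M is the centroid of triangle TVE ⇒ M = (121/189, -94/189)
through R parallel to EM: direction (-80/189, 50/189); meets VE at C = (1145/441, -440/441)
C = V + t·(E−V) with t = 59/7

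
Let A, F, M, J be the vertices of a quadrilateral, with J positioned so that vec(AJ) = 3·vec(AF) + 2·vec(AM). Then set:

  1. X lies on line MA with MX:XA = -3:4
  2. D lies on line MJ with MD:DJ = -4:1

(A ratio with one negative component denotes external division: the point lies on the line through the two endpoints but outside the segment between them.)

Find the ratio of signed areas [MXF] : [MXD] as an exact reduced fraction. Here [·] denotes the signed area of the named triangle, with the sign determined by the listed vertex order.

[MXF]:[MXD] = 1/4

Choose coordinates A = (0, 0), F = (1, 0), M = (0, 1), J = (3, 2).
1. X lies on line MA with MX:XA = -3:4 ⇒ X = (0, 4)
2. D lies on line MJ with MD:DJ = -4:1 ⇒ D = (4, 7/3)
2·[MXF] = -3, 2·[MXD] = -12
[MXF]:[MXD] = -3:-12 = 1/4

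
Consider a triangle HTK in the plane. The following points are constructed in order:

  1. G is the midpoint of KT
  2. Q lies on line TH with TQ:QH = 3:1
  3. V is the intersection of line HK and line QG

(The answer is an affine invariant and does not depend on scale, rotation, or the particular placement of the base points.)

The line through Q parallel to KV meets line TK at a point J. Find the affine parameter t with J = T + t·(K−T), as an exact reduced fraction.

t = 3/4

Assign H = (0, 0), T = (1, 0), K = (0, 1) — the answer is frame-independent, so this choice is without loss of generality.
1. G is the midpoint of KT ⇒ G = (1/2, 1/2)
2. Q lies on line TH with TQ:QH = 3:1 ⇒ Q = (1/4, 0)
3. V is the intersection of line HK and line QG ⇒ V = (0, -1/2)
through Q parallel to KV: direction (0, -3/2); meets TK at J = (1/4, 3/4)
J = T + t·(K−T) with t = 3/4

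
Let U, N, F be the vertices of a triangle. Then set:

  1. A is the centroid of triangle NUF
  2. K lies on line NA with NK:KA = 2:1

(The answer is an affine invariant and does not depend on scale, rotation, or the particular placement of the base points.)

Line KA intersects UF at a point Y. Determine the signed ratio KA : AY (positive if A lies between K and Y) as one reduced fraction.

Assign U = (0, 0), N = (1, 0), F = (0, 1) — the answer is frame-independent, so this choice is without loss of generality.
1. A is the centroid of triangle NUF ⇒ A = (1/3, 1/3)
2. K lies on line NA with NK:KA = 2:1 ⇒ K = (5/9, 2/9)
line KA meets UF at Y = (0, 1/2)
A = K + t·(Y−K) with t = 2/5, so KA:AY = 2/5:3/5

KA:AY = 2/3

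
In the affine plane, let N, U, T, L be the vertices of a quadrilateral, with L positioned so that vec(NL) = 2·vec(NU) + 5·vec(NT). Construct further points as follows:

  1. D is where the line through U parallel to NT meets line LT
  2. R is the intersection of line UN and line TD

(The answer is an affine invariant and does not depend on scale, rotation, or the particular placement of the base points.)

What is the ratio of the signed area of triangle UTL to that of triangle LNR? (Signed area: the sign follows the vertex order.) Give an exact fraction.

Work in coordinates with N = (0, 0), U = (1, 0), T = (0, 1), L = (2, 5).
1. D is where the line through U parallel to NT meets line LT ⇒ D = (1, 3)
2. R is the intersection of line UN and line TD ⇒ R = (-1/2, 0)
2·[UTL] = -6, 2·[LNR] = -5/2
[UTL]:[LNR] = -6:-5/2 = 12/5

[UTL]:[LNR] = 12/5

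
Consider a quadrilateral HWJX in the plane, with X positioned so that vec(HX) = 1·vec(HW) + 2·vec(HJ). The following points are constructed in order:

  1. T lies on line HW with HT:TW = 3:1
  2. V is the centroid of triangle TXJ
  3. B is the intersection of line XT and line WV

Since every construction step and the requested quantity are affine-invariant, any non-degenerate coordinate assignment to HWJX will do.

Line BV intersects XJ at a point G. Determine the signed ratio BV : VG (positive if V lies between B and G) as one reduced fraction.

BV:VG = 17/13

Assign H = (0, 0), W = (1, 0), J = (0, 1), X = (1, 2) — the answer is frame-independent, so this choice is without loss of generality.
1. T lies on line HW with HT:TW = 3:1 ⇒ T = (3/4, 0)
2. V is the centroid of triangle TXJ ⇒ V = (7/12, 1)
3. B is the intersection of line XT and line WV ⇒ B = (21/26, 6/13)
line BV meets XJ at G = (7/17, 24/17)
V = B + t·(G−B) with t = 17/30, so BV:VG = 17/30:13/30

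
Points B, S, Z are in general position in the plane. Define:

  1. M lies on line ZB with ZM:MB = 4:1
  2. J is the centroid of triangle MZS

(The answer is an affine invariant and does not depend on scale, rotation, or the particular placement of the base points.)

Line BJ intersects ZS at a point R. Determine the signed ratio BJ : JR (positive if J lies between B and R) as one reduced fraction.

Choose coordinates B = (0, 0), S = (1, 0), Z = (0, 1).
1. M lies on line ZB with ZM:MB = 4:1 ⇒ M = (0, 1/5)
2. J is the centroid of triangle MZS ⇒ J = (1/3, 2/5)
line BJ meets ZS at R = (5/11, 6/11)
J = B + t·(R−B) with t = 11/15, so BJ:JR = 11/15:4/15

BJ:JR = 11/4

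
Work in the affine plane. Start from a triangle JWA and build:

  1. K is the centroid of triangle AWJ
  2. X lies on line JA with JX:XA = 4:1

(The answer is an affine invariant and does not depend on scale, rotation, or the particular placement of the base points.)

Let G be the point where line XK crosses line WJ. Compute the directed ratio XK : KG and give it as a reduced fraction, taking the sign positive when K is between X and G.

Assign J = (0, 0), W = (1, 0), A = (0, 1) — the answer is frame-independent, so this choice is without loss of generality.
1. K is the centroid of triangle AWJ ⇒ K = (1/3, 1/3)
2. X lies on line JA with JX:XA = 4:1 ⇒ X = (0, 4/5)
line XK meets WJ at G = (4/7, 0)
K = X + t·(G−X) with t = 7/12, so XK:KG = 7/12:5/12

XK:KG = 7/5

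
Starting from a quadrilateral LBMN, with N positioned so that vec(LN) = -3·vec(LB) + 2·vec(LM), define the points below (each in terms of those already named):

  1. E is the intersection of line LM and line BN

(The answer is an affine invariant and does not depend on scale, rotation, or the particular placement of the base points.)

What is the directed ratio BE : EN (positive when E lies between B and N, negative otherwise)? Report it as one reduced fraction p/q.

BE:EN = 1/3

Set L = (0, 0), B = (1, 0), M = (0, 1), N = (-3, 2); any affine frame gives the same invariant.
1. E is the intersection of line LM and line BN ⇒ E = (0, 1/2)
E = B + t·(N−B) with t = 1/4, so BE:EN = t:(1−t) = 1/4:3/4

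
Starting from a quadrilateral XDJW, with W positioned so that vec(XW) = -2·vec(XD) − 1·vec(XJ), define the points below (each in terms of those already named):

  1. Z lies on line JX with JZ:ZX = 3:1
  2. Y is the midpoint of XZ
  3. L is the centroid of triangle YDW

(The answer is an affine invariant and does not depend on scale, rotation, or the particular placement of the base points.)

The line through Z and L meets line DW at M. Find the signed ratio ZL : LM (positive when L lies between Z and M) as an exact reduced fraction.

Assign X = (0, 0), D = (1, 0), J = (0, 1), W = (-2, -1) — the answer is frame-independent, so this choice is without loss of generality.
1. Z lies on line JX with JZ:ZX = 3:1 ⇒ Z = (0, 1/4)
2. Y is the midpoint of XZ ⇒ Y = (0, 1/8)
3. L is the centroid of triangle YDW ⇒ L = (-1/3, -7/24)
line ZL meets DW at M = (-14/31, -15/31)
L = Z + t·(M−Z) with t = 31/42, so ZL:LM = 31/42:11/42

ZL:LM = 31/11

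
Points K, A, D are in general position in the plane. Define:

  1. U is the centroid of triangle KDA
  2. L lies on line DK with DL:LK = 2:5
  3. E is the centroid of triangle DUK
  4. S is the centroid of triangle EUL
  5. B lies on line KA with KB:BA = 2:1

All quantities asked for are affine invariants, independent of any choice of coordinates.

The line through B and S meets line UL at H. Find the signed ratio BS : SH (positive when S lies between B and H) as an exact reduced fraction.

BS:SH = -2

Assign K = (0, 0), A = (1, 0), D = (0, 1) — the answer is frame-independent, so this choice is without loss of generality.
1. U is the centroid of triangle KDA ⇒ U = (1/3, 1/3)
2. L lies on line DK with DL:LK = 2:5 ⇒ L = (0, 5/7)
3. E is the centroid of triangle DUK ⇒ E = (1/9, 4/9)
4. S is the centroid of triangle EUL ⇒ S = (4/27, 94/189)
5. B lies on line KA with KB:BA = 2:1 ⇒ B = (2/3, 0)
line BS meets UL at H = (11/27, 47/189)
S = B + t·(H−B) with t = 2, so BS:SH = 2:-1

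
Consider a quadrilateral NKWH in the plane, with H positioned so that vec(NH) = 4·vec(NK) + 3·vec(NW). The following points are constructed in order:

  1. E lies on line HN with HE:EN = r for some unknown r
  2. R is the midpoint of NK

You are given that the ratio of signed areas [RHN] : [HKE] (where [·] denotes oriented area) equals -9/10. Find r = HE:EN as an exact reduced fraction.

Choose coordinates N = (0, 0), K = (1, 0), W = (0, 1), H = (4, 3).
1. With HE:EN = r, write λ = r/(r+1) so E = H + λ·(N−H); E is affine-linear in λ
2. R is the midpoint of NK ⇒ R = (1/2, 0)
Every point depending on E is an affine combination of E and λ-independent points, so each such coordinate is linear in λ; the λ² term in each signed area is a multiple of (N−H)×(N−H) = 0, so 2·[RHN] and 2·[HKE] are each linear in λ. Evaluating at λ=0 and λ=1:
  2·[RHN] = 3/2,   2·[HKE] = -3·λ
So [RHN]:[HKE] = (3/2) / (-3·λ). Setting this equal to -9/10:
  3/2 = -9/10·(-3·λ)  ⇒  λ = 5/9
Then r = λ/(1−λ) = (5/9)/(4/9) = 5/4. Check: with r = 5/4, E = (16/9, 4/3) and [RHN]:[HKE] = -9/10 as required.

r = 5/4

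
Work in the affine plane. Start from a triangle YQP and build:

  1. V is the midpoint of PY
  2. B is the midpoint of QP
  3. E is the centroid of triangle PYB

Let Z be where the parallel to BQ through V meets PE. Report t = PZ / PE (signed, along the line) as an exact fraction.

Choose coordinates Y = (0, 0), Q = (1, 0), P = (0, 1).
1. V is the midpoint of PY ⇒ V = (0, 1/2)
2. B is the midpoint of QP ⇒ B = (1/2, 1/2)
3. E is the centroid of triangle PYB ⇒ E = (1/6, 1/2)
through V parallel to BQ: direction (1/2, -1/2); meets PE at Z = (1/4, 1/4)
Z = P + t·(E−P) with t = 3/2

t = 3/2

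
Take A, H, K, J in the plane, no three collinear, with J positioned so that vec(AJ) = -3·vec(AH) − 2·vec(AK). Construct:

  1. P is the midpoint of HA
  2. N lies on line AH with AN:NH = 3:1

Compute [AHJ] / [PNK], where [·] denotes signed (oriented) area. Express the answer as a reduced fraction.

Set A = (0, 0), H = (1, 0), K = (0, 1), J = (-3, -2); any affine frame gives the same invariant.
1. P is the midpoint of HA ⇒ P = (1/2, 0)
2. N lies on line AH with AN:NH = 3:1 ⇒ N = (3/4, 0)
2·[AHJ] = -2, 2·[PNK] = 1/4
[AHJ]:[PNK] = -2:1/4 = -8

[AHJ]:[PNK] = -8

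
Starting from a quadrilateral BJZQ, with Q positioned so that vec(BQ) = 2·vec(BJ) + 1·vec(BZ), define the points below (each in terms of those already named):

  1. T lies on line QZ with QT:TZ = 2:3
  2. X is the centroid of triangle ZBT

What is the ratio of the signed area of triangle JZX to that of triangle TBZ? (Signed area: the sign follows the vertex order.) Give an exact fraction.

[JZX]:[TBZ] = 1/18

Set B = (0, 0), J = (1, 0), Z = (0, 1), Q = (2, 1); any affine frame gives the same invariant.
1. T lies on line QZ with QT:TZ = 2:3 ⇒ T = (6/5, 1)
2. X is the centroid of triangle ZBT ⇒ X = (2/5, 2/3)
2·[JZX] = -1/15, 2·[TBZ] = -6/5
[JZX]:[TBZ] = -1/15:-6/5 = 1/18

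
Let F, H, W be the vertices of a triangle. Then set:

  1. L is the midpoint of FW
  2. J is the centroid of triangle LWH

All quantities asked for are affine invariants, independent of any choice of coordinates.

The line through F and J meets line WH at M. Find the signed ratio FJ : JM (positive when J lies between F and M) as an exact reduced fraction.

FJ:JM = 5

Work in coordinates with F = (0, 0), H = (1, 0), W = (0, 1).
1. L is the midpoint of FW ⇒ L = (0, 1/2)
2. J is the centroid of triangle LWH ⇒ J = (1/3, 1/2)
line FJ meets WH at M = (2/5, 3/5)
J = F + t·(M−F) with t = 5/6, so FJ:JM = 5/6:1/6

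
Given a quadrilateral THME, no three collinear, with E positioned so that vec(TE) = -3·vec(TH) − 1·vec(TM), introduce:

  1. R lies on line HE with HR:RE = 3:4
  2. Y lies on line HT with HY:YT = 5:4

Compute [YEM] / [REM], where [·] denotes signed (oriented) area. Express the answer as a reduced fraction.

[YEM]:[REM] = 49/36

Choose coordinates T = (0, 0), H = (1, 0), M = (0, 1), E = (-3, -1).
1. R lies on line HE with HR:RE = 3:4 ⇒ R = (-5/7, -3/7)
2. Y lies on line HT with HY:YT = 5:4 ⇒ Y = (4/9, 0)
2·[YEM] = -35/9, 2·[REM] = -20/7
[YEM]:[REM] = -35/9:-20/7 = 49/36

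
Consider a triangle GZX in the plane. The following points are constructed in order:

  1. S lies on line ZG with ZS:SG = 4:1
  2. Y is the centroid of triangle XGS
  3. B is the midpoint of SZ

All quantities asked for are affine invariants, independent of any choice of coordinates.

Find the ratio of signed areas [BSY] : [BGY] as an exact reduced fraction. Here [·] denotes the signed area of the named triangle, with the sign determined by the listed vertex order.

[BSY]:[BGY] = 2/3

Choose coordinates G = (0, 0), Z = (1, 0), X = (0, 1).
1. S lies on line ZG with ZS:SG = 4:1 ⇒ S = (1/5, 0)
2. Y is the centroid of triangle XGS ⇒ Y = (1/15, 1/3)
3. B is the midpoint of SZ ⇒ B = (3/5, 0)
2·[BSY] = -2/15, 2·[BGY] = -1/5
[BSY]:[BGY] = -2/15:-1/5 = 2/3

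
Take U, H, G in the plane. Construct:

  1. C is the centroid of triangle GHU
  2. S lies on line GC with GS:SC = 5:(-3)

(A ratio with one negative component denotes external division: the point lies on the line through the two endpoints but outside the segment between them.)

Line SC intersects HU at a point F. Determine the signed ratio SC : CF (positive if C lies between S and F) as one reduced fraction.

SC:CF = -3

Set U = (0, 0), H = (1, 0), G = (0, 1); any affine frame gives the same invariant.
1. C is the centroid of triangle GHU ⇒ C = (1/3, 1/3)
2. S lies on line GC with GS:SC = 5:(-3) ⇒ S = (5/6, -2/3)
line SC meets HU at F = (1/2, 0)
C = S + t·(F−S) with t = 3/2, so SC:CF = 3/2:-1/2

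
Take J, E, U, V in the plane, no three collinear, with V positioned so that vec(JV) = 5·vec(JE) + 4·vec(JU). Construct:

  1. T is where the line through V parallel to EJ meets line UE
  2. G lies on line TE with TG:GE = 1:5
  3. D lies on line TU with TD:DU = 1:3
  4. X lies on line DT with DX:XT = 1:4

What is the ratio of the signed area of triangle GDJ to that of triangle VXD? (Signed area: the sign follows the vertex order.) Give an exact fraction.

Set J = (0, 0), E = (1, 0), U = (0, 1), V = (5, 4); any affine frame gives the same invariant.
1. T is where the line through V parallel to EJ meets line UE ⇒ T = (-3, 4)
2. G lies on line TE with TG:GE = 1:5 ⇒ G = (-7/3, 10/3)
3. D lies on line TU with TD:DU = 1:3 ⇒ D = (-9/4, 13/4)
4. X lies on line DT with DX:XT = 1:4 ⇒ X = (-12/5, 17/5)
2·[GDJ] = -1/12, 2·[VXD] = 6/5
[GDJ]:[VXD] = -1/12:6/5 = -5/72

[GDJ]:[VXD] = -5/72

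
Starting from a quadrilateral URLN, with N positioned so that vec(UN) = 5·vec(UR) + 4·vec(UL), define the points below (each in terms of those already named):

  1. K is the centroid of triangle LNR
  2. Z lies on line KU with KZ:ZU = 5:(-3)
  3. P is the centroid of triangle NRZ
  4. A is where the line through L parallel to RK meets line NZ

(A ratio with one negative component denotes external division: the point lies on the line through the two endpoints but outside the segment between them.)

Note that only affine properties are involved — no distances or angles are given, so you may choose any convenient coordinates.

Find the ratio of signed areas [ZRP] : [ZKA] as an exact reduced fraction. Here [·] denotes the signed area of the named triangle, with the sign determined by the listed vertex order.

[ZRP]:[ZKA] = -164/15

Work in coordinates with U = (0, 0), R = (1, 0), L = (0, 1), N = (5, 4).
1. K is the centroid of triangle LNR ⇒ K = (2, 5/3)
2. Z lies on line KU with KZ:ZU = 5:(-3) ⇒ Z = (-3, -5/2)
3. P is the centroid of triangle NRZ ⇒ P = (1, 1/2)
4. A is where the line through L parallel to RK meets line NZ ⇒ A = (-51/41, -44/41)
2·[ZRP] = 2, 2·[ZKA] = -15/82
[ZRP]:[ZKA] = 2:-15/82 = -164/15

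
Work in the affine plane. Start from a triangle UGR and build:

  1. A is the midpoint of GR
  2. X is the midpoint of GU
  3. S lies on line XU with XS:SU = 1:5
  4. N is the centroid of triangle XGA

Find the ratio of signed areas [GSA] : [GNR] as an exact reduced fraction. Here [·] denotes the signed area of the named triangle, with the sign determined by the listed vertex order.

Choose coordinates U = (0, 0), G = (1, 0), R = (0, 1).
1. A is the midpoint of GR ⇒ A = (1/2, 1/2)
2. X is the midpoint of GU ⇒ X = (1/2, 0)
3. S lies on line XU with XS:SU = 1:5 ⇒ S = (5/12, 0)
4. N is the centroid of triangle XGA ⇒ N = (2/3, 1/6)
2·[GSA] = -7/24, 2·[GNR] = -1/6
[GSA]:[GNR] = -7/24:-1/6 = 7/4

[GSA]:[GNR] = 7/4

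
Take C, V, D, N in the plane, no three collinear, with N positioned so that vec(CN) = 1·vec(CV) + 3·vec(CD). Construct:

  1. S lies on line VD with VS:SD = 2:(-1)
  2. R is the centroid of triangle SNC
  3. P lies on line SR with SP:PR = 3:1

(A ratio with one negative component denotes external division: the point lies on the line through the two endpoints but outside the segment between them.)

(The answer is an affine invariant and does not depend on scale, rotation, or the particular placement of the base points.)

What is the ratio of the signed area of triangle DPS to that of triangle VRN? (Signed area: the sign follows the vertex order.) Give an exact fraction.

Set C = (0, 0), V = (1, 0), D = (0, 1), N = (1, 3); any affine frame gives the same invariant.
1. S lies on line VD with VS:SD = 2:(-1) ⇒ S = (-1, 2)
2. R is the centroid of triangle SNC ⇒ R = (0, 5/3)
3. P lies on line SR with SP:PR = 3:1 ⇒ P = (-1/4, 7/4)
2·[DPS] = 1/2, 2·[VRN] = -3
[DPS]:[VRN] = 1/2:-3 = -1/6

[DPS]:[VRN] = -1/6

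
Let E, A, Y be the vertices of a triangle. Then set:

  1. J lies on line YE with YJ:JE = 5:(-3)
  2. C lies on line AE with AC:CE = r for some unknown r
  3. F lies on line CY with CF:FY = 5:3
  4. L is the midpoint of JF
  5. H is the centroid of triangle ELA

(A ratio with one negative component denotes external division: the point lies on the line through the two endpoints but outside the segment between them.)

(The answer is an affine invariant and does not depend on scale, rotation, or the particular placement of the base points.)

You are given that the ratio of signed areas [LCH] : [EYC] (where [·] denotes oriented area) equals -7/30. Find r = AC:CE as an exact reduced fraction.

Work in coordinates with E = (0, 0), A = (1, 0), Y = (0, 1).
1. J lies on line YE with YJ:JE = 5:(-3) ⇒ J = (0, -3/2)
2. With AC:CE = r, write λ = r/(r+1) so C = A + λ·(E−A); C is affine-linear in λ
3. F lies on line CY with CF:FY = 5:3 ⇒ F is an affine combination of earlier points and hence also affine-linear in λ
4. L is the midpoint of JF ⇒ L is an affine combination of earlier points and hence also affine-linear in λ
5. H is the centroid of triangle ELA ⇒ H is an affine combination of earlier points and hence also affine-linear in λ
Every point depending on C is an affine combination of C and λ-independent points, so each such coordinate is linear in λ; the λ² term in each signed area is a multiple of (E−A)×(E−A) = 0, so 2·[LCH] and 2·[EYC] are each linear in λ. Evaluating at λ=0 and λ=1:
  2·[LCH] = -7/24·λ + 7/48,   2·[EYC] = λ − 1
So [LCH]:[EYC] = (-7/24·λ + 7/48) / (λ − 1). Setting this equal to -7/30:
  -7/24·λ + 7/48 = -7/30·(λ − 1)  ⇒  λ = -3/2
Then r = λ/(1−λ) = (-3/2)/(5/2) = -3/5. Check: with r = -3/5, C = (5/2, 0) and [LCH]:[EYC] = -7/30 as required.

r = -3/5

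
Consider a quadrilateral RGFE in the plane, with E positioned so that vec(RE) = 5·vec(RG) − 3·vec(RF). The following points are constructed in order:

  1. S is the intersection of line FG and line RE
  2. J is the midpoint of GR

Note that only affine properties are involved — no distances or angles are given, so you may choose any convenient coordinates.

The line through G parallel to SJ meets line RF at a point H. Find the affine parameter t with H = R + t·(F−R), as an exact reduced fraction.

t = 3/4

Work in coordinates with R = (0, 0), G = (1, 0), F = (0, 1), E = (5, -3).
1. S is the intersection of line FG and line RE ⇒ S = (5/2, -3/2)
2. J is the midpoint of GR ⇒ J = (1/2, 0)
through G parallel to SJ: direction (-2, 3/2); meets RF at H = (0, 3/4)
H = R + t·(F−R) with t = 3/4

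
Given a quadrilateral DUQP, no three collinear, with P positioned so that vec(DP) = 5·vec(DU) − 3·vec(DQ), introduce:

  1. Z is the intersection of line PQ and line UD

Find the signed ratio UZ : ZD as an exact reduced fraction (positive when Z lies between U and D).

UZ:ZD = -1/5

Choose coordinates D = (0, 0), U = (1, 0), Q = (0, 1), P = (5, -3).
1. Z is the intersection of line PQ and line UD ⇒ Z = (5/4, 0)
Z = U + t·(D−U) with t = -1/4, so UZ:ZD = t:(1−t) = -1/4:5/4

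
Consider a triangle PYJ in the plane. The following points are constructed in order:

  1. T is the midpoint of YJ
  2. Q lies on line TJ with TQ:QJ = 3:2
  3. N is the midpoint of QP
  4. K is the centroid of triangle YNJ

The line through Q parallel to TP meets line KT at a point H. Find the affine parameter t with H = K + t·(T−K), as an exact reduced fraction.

Work in coordinates with P = (0, 0), Y = (1, 0), J = (0, 1).
1. T is the midpoint of YJ ⇒ T = (1/2, 1/2)
2. Q lies on line TJ with TQ:QJ = 3:2 ⇒ Q = (1/5, 4/5)
3. N is the midpoint of QP ⇒ N = (1/10, 2/5)
4. K is the centroid of triangle YNJ ⇒ K = (11/30, 7/15)
through Q parallel to TP: direction (-1/2, -1/2); meets KT at H = (-3/10, 3/10)
H = K + t·(T−K) with t = -5

t = -5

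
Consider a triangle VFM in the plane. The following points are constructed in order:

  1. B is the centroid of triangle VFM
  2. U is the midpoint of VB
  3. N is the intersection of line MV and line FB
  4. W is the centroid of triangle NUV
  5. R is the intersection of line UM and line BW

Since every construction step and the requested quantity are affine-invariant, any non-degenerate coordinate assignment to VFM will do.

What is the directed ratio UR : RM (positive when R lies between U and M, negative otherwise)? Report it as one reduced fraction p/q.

Set V = (0, 0), F = (1, 0), M = (0, 1); any affine frame gives the same invariant.
1. B is the centroid of triangle VFM ⇒ B = (1/3, 1/3)
2. U is the midpoint of VB ⇒ U = (1/6, 1/6)
3. N is the intersection of line MV and line FB ⇒ N = (0, 1/2)
4. W is the centroid of triangle NUV ⇒ W = (1/18, 2/9)
5. R is the intersection of line UM and line BW ⇒ R = (4/27, 7/27)
R = U + t·(M−U) with t = 1/9, so UR:RM = t:(1−t) = 1/9:8/9

UR:RM = 1/8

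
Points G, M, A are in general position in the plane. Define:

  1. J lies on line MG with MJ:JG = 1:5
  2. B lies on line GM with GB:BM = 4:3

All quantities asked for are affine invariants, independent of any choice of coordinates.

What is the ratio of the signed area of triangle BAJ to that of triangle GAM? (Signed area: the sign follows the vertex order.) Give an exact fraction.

Assign G = (0, 0), M = (1, 0), A = (0, 1) — the answer is frame-independent, so this choice is without loss of generality.
1. J lies on line MG with MJ:JG = 1:5 ⇒ J = (5/6, 0)
2. B lies on line GM with GB:BM = 4:3 ⇒ B = (4/7, 0)
2·[BAJ] = -11/42, 2·[GAM] = -1
[BAJ]:[GAM] = -11/42:-1 = 11/42

[BAJ]:[GAM] = 11/42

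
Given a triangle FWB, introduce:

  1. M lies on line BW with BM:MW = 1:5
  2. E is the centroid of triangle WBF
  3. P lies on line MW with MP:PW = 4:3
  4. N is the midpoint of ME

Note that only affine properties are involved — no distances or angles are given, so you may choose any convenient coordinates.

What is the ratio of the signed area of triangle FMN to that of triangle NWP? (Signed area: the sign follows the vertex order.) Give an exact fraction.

Work in coordinates with F = (0, 0), W = (1, 0), B = (0, 1).
1. M lies on line BW with BM:MW = 1:5 ⇒ M = (1/6, 5/6)
2. E is the centroid of triangle WBF ⇒ E = (1/3, 1/3)
3. P lies on line MW with MP:PW = 4:3 ⇒ P = (9/14, 5/14)
4. N is the midpoint of ME ⇒ N = (1/4, 7/12)
2·[FMN] = -1/9, 2·[NWP] = 5/84
[FMN]:[NWP] = -1/9:5/84 = -28/15

[FMN]:[NWP] = -28/15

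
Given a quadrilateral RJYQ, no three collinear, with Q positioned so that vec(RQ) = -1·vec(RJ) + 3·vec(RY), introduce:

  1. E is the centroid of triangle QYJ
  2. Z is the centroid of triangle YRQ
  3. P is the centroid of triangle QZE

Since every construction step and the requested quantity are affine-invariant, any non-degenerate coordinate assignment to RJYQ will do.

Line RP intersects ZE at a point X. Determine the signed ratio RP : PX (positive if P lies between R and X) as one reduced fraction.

Set R = (0, 0), J = (1, 0), Y = (0, 1), Q = (-1, 3); any affine frame gives the same invariant.
1. E is the centroid of triangle QYJ ⇒ E = (0, 4/3)
2. Z is the centroid of triangle YRQ ⇒ Z = (-1/3, 4/3)
3. P is the centroid of triangle QZE ⇒ P = (-4/9, 17/9)
line RP meets ZE at X = (-16/51, 4/3)
P = R + t·(X−R) with t = 17/12, so RP:PX = 17/12:-5/12

RP:PX = -17/5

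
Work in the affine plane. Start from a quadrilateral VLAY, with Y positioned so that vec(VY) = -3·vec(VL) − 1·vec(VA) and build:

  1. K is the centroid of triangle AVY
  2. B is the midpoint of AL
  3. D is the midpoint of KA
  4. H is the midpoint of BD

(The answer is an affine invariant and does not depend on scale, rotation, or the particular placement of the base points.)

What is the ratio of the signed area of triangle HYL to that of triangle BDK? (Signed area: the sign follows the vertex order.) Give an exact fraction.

Assign V = (0, 0), L = (1, 0), A = (0, 1), Y = (-3, -1) — the answer is frame-independent, so this choice is without loss of generality.
1. K is the centroid of triangle AVY ⇒ K = (-1, 0)
2. B is the midpoint of AL ⇒ B = (1/2, 1/2)
3. D is the midpoint of KA ⇒ D = (-1/2, 1/2)
4. H is the midpoint of BD ⇒ H = (0, 1/2)
2·[HYL] = 3, 2·[BDK] = 1/2
[HYL]:[BDK] = 3:1/2 = 6

[HYL]:[BDK] = 6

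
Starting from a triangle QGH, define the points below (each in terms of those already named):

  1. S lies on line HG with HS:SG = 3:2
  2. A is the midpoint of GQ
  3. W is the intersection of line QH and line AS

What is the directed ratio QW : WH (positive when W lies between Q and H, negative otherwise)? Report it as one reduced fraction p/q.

Set Q = (0, 0), G = (1, 0), H = (0, 1); any affine frame gives the same invariant.
1. S lies on line HG with HS:SG = 3:2 ⇒ S = (3/5, 2/5)
2. A is the midpoint of GQ ⇒ A = (1/2, 0)
3. W is the intersection of line QH and line AS ⇒ W = (0, -2)
W = Q + t·(H−Q) with t = -2, so QW:WH = t:(1−t) = -2:3

QW:WH = -2/3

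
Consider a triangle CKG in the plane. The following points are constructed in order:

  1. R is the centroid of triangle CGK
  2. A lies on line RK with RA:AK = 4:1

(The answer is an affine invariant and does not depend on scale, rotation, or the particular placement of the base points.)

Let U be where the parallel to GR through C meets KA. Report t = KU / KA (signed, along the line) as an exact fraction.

Choose coordinates C = (0, 0), K = (1, 0), G = (0, 1).
1. R is the centroid of triangle CGK ⇒ R = (1/3, 1/3)
2. A lies on line RK with RA:AK = 4:1 ⇒ A = (13/15, 1/15)
through C parallel to GR: direction (1/3, -2/3); meets KA at U = (-1/3, 2/3)
U = K + t·(A−K) with t = 10

t = 10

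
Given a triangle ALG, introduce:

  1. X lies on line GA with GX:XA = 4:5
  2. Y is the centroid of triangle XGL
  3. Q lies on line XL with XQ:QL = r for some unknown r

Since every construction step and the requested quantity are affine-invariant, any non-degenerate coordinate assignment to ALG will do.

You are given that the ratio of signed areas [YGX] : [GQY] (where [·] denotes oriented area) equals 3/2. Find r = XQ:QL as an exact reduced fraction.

Assign A = (0, 0), L = (1, 0), G = (0, 1) — the answer is frame-independent, so this choice is without loss of generality.
1. X lies on line GA with GX:XA = 4:5 ⇒ X = (0, 5/9)
2. Y is the centroid of triangle XGL ⇒ Y = (1/3, 14/27)
3. With XQ:QL = r, write λ = r/(r+1) so Q = X + λ·(L−X); Q is affine-linear in λ
Every point depending on Q is an affine combination of Q and λ-independent points, so each such coordinate is linear in λ; the λ² term in each signed area is a multiple of (L−X)×(L−X) = 0, so 2·[YGX] and 2·[GQY] are each linear in λ. Evaluating at λ=0 and λ=1:
  2·[YGX] = 4/27,   2·[GQY] = -8/27·λ + 4/27
So [YGX]:[GQY] = (4/27) / (-8/27·λ + 4/27). Setting this equal to 3/2:
  4/27 = 3/2·(-8/27·λ + 4/27)  ⇒  λ = 1/6
Then r = λ/(1−λ) = (1/6)/(5/6) = 1/5. Check: with r = 1/5, Q = (1/6, 25/54) and [YGX]:[GQY] = 3/2 as required.

r = 1/5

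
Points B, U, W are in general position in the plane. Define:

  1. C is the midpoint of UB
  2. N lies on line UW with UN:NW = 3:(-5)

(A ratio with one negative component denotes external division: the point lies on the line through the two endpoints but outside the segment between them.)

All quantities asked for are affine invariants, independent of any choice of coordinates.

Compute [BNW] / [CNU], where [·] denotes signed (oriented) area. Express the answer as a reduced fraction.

[BNW]:[CNU] = 10/3

Work in coordinates with B = (0, 0), U = (1, 0), W = (0, 1).
1. C is the midpoint of UB ⇒ C = (1/2, 0)
2. N lies on line UW with UN:NW = 3:(-5) ⇒ N = (5/2, -3/2)
2·[BNW] = 5/2, 2·[CNU] = 3/4
[BNW]:[CNU] = 5/2:3/4 = 10/3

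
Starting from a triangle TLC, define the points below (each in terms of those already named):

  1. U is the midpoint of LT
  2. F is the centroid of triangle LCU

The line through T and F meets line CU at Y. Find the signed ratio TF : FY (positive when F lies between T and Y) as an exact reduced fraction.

TF:FY = -4

Set T = (0, 0), L = (1, 0), C = (0, 1); any affine frame gives the same invariant.
1. U is the midpoint of LT ⇒ U = (1/2, 0)
2. F is the centroid of triangle LCU ⇒ F = (1/2, 1/3)
line TF meets CU at Y = (3/8, 1/4)
F = T + t·(Y−T) with t = 4/3, so TF:FY = 4/3:-1/3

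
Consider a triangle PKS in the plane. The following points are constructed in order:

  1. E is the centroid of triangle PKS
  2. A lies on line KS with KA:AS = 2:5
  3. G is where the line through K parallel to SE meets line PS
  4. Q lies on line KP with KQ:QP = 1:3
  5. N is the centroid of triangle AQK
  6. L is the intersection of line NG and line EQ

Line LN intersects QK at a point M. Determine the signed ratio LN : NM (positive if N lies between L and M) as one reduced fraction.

LN:NM = -320/131

Set P = (0, 0), K = (1, 0), S = (0, 1); any affine frame gives the same invariant.
1. E is the centroid of triangle PKS ⇒ E = (1/3, 1/3)
2. A lies on line KS with KA:AS = 2:5 ⇒ A = (5/7, 2/7)
3. G is where the line through K parallel to SE meets line PS ⇒ G = (0, 2)
4. Q lies on line KP with KQ:QP = 1:3 ⇒ Q = (3/4, 0)
5. N is the centroid of triangle AQK ⇒ N = (23/28, 2/21)
6. L is the intersection of line NG and line EQ ⇒ L = (483/524, -18/131)
line LN meets QK at M = (69/80, 0)
N = L + t·(M−L) with t = 320/189, so LN:NM = 320/189:-131/189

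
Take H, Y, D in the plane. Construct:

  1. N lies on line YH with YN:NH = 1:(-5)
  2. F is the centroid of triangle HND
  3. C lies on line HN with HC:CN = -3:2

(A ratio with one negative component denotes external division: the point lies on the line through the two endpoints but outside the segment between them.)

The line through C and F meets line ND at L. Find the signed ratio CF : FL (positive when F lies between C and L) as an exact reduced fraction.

CF:FL = -7

Choose coordinates H = (0, 0), Y = (1, 0), D = (0, 1).
1. N lies on line YH with YN:NH = 1:(-5) ⇒ N = (5/4, 0)
2. F is the centroid of triangle HND ⇒ F = (5/12, 1/3)
3. C lies on line HN with HC:CN = -3:2 ⇒ C = (15/4, 0)
line CF meets ND at L = (25/28, 2/7)
F = C + t·(L−C) with t = 7/6, so CF:FL = 7/6:-1/6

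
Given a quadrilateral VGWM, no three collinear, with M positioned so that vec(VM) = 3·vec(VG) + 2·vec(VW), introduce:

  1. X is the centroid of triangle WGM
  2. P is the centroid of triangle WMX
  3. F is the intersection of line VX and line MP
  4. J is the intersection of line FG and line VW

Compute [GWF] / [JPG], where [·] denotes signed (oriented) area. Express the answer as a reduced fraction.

[GWF]:[JPG] = 143/36

Work in coordinates with V = (0, 0), G = (1, 0), W = (0, 1), M = (3, 2).
1. X is the centroid of triangle WGM ⇒ X = (4/3, 1)
2. P is the centroid of triangle WMX ⇒ P = (13/9, 4/3)
3. F is the intersection of line VX and line MP ⇒ F = (20/9, 5/3)
4. J is the intersection of line FG and line VW ⇒ J = (0, -15/11)
2·[GWF] = -26/9, 2·[JPG] = -8/11
[GWF]:[JPG] = -26/9:-8/11 = 143/36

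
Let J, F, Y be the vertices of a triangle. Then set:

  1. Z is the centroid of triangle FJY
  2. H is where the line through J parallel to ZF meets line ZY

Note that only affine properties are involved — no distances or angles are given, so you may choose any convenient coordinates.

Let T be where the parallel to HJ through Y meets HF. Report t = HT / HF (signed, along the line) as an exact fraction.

t = 2

Choose coordinates J = (0, 0), F = (1, 0), Y = (0, 1).
1. Z is the centroid of triangle FJY ⇒ Z = (1/3, 1/3)
2. H is where the line through J parallel to ZF meets line ZY ⇒ H = (2/3, -1/3)
through Y parallel to HJ: direction (-2/3, 1/3); meets HF at T = (4/3, 1/3)
T = H + t·(F−H) with t = 2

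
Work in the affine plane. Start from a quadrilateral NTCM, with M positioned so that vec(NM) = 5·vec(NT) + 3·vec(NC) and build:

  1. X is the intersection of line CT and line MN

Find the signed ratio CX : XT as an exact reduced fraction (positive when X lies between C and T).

Set N = (0, 0), T = (1, 0), C = (0, 1), M = (5, 3); any affine frame gives the same invariant.
1. X is the intersection of line CT and line MN ⇒ X = (5/8, 3/8)
X = C + t·(T−C) with t = 5/8, so CX:XT = t:(1−t) = 5/8:3/8

CX:XT = 5/3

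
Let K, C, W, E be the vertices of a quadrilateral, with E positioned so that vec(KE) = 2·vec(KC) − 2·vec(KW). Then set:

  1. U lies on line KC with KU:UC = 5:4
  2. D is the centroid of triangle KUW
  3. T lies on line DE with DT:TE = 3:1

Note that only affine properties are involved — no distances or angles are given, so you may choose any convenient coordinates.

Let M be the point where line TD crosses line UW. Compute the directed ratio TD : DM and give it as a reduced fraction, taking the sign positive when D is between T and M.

TD:DM = -21/10

Assign K = (0, 0), C = (1, 0), W = (0, 1), E = (2, -2) — the answer is frame-independent, so this choice is without loss of generality.
1. U lies on line KC with KU:UC = 5:4 ⇒ U = (5/9, 0)
2. D is the centroid of triangle KUW ⇒ D = (5/27, 1/3)
3. T lies on line DE with DT:TE = 3:1 ⇒ T = (167/108, -17/12)
line TD meets UW at M = (5/6, -1/2)
D = T + t·(M−T) with t = 21/11, so TD:DM = 21/11:-10/11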